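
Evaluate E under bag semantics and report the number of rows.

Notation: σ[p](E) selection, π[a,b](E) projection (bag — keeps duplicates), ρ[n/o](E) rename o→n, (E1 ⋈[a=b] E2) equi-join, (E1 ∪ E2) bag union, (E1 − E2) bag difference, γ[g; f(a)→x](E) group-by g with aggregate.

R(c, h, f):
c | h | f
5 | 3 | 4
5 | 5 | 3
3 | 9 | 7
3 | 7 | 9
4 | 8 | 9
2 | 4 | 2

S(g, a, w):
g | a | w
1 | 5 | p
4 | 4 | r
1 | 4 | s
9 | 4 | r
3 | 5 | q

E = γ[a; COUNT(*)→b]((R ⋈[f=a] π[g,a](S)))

Row counts bottom-up:
  R → 6
  S → 5
  π[g,a](S) → 5
  (R ⋈[f=a] π[g,a](S)) → 3
  γ[a; COUNT(*)→b]((R ⋈[f=a] π[g,a](S))) → 1

|E| = 1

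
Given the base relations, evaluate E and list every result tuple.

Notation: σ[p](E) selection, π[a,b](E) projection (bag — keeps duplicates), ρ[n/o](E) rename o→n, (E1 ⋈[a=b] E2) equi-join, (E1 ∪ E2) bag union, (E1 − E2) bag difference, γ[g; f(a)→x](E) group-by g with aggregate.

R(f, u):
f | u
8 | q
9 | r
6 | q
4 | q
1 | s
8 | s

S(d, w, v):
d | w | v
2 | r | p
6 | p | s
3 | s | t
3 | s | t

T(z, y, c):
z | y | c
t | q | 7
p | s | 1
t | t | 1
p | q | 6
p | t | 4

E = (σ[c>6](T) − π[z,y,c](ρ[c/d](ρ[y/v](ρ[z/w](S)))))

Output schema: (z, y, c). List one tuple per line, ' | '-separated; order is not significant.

Subexpression sizes:
  T → 5
  σ[c>6](T) → 1
  S → 4
  ρ[z/w](S) → 4
  ρ[y/v](ρ[z/w](S)) → 4
  ρ[c/d](ρ[y/v](ρ[z/w](S))) → 4
  π[z,y,c](ρ[c/d](ρ[y/v](ρ[z/w](S)))) → 4
  (σ[c>6](T) − π[z,y,c](ρ[c/d](ρ[y/v](ρ[z/w](S))))) → 1

== RESULT ==
z | y | c
t | q | 7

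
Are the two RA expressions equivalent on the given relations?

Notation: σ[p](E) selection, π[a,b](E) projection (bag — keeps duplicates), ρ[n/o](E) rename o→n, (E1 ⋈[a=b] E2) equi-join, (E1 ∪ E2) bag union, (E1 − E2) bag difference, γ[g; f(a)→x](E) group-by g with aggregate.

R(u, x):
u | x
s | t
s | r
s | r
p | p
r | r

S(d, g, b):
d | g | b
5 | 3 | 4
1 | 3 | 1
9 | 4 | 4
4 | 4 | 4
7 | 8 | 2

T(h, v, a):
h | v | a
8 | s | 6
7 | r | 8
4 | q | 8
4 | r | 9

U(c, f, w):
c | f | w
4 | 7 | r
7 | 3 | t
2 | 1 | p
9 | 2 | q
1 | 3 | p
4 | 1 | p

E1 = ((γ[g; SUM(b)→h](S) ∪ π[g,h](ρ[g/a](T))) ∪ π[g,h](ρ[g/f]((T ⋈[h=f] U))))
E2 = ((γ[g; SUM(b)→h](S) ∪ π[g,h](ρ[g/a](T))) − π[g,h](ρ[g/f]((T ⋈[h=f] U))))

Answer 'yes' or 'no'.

E1 per-node cardinality:
  S → 5
  γ[g; SUM(b)→h](S) → 3
  T → 4
  ρ[g/a](T) → 4
  π[g,h](ρ[g/a](T)) → 4
  (γ[g; SUM(b)→h](S) ∪ π[g,h](ρ[g/a](T))) → 7
  T → 4
  U → 6
  (T ⋈[h=f] U) → 1
  ρ[g/f]((T ⋈[h=f] U)) → 1
  π[g,h](ρ[g/f]((T ⋈[h=f] U))) → 1
  ((γ[g; SUM(b)→h](S) ∪ π[g,h](ρ[g/a](T))) ∪ π[g,h](ρ[g/f]((T ⋈[h=f] U)))) → 8
E2 per-node cardinality:
  S → 5
  γ[g; SUM(b)→h](S) → 3
  T → 4
  ρ[g/a](T) → 4
  π[g,h](ρ[g/a](T)) → 4
  (γ[g; SUM(b)→h](S) ∪ π[g,h](ρ[g/a](T))) → 7
  T → 4
  U → 6
  (T ⋈[h=f] U) → 1
  ρ[g/f]((T ⋈[h=f] U)) → 1
  π[g,h](ρ[g/f]((T ⋈[h=f] U))) → 1
  ((γ[g; SUM(b)→h](S) ∪ π[g,h](ρ[g/a](T))) − π[g,h](ρ[g/f]((T ⋈[h=f] U)))) → 7

E1 result:
g | h
3 | 5
4 | 8
6 | 8
7 | 7
8 | 2
8 | 4
8 | 7
9 | 4
E2 result:
g | h
3 | 5
4 | 8
6 | 8
8 | 2
8 | 4
8 | 7
9 | 4
Witness: (7, 7) appears 1× in E1 but 0× in E2.

no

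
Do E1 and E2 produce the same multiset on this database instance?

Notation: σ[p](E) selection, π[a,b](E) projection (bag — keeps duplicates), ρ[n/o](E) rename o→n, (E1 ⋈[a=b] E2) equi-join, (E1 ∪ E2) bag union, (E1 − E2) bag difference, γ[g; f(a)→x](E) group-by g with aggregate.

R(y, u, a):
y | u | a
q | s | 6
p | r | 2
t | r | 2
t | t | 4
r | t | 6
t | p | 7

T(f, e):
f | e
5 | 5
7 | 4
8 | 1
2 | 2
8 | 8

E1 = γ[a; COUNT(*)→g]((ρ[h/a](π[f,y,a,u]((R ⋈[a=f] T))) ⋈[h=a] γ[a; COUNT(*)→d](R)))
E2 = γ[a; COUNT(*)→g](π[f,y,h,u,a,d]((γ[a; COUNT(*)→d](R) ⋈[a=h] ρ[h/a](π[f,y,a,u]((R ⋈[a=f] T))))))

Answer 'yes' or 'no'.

E1 subexpression sizes:
  R → 6
  T → 5
  (R ⋈[a=f] T) → 3
  π[f,y,a,u]((R ⋈[a=f] T)) → 3
  ρ[h/a](π[f,y,a,u]((R ⋈[a=f] T))) → 3
  R → 6
  γ[a; COUNT(*)→d](R) → 4
  (ρ[h/a](π[f,y,a,u]((R ⋈[a=f] T))) ⋈[h=a] γ[a; COUNT(*)→d](R)) → 3
  γ[a; COUNT(*)→g]((ρ[h/a](π[f,y,a,u]((R ⋈[a=f] T))) ⋈[h=a] γ[a; COUNT(*)→d](R))) → 2
E2 subexpression sizes:
  R → 6
  γ[a; COUNT(*)→d](R) → 4
  R → 6
  T → 5
  (R ⋈[a=f] T) → 3
  π[f,y,a,u]((R ⋈[a=f] T)) → 3
  ρ[h/a](π[f,y,a,u]((R ⋈[a=f] T))) → 3
  (γ[a; COUNT(*)→d](R) ⋈[a=h] ρ[h/a](π[f,y,a,u]((R ⋈[a=f] T)))) → 3
  π[f,y,h,u,a,d]((γ[a; COUNT(*)→d](R) ⋈[a=h] ρ[h/a](π[f,y,a,u]((R ⋈[a=f] T))))) → 3
  γ[a; COUNT(*)→g](π[f,y,h,u,a,d]((γ[a; COUNT(*)→d](R) ⋈[a=h] ρ[h/a](π[f,y,a,u]((R ⋈[a=f] T)))))) → 2

E1 and E2 produce the same multiset:
a | g
2 | 2
7 | 1

yes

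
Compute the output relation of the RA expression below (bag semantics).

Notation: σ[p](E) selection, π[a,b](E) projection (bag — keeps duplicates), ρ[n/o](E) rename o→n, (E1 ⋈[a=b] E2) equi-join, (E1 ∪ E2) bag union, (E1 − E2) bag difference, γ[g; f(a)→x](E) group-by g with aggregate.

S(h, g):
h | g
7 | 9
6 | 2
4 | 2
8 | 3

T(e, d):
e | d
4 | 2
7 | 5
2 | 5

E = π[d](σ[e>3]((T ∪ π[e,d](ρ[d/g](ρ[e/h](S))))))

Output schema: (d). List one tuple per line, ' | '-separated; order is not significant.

Row counts bottom-up:
  T → 3
  S → 4
  ρ[e/h](S) → 4
  ρ[d/g](ρ[e/h](S)) → 4
  π[e,d](ρ[d/g](ρ[e/h](S))) → 4
  (T ∪ π[e,d](ρ[d/g](ρ[e/h](S)))) → 7
  σ[e>3]((T ∪ π[e,d](ρ[d/g](ρ[e/h](S))))) → 6
  π[d](σ[e>3]((T ∪ π[e,d](ρ[d/g](ρ[e/h](S)))))) → 6

== RESULT ==
d
2
2
2
3
5
9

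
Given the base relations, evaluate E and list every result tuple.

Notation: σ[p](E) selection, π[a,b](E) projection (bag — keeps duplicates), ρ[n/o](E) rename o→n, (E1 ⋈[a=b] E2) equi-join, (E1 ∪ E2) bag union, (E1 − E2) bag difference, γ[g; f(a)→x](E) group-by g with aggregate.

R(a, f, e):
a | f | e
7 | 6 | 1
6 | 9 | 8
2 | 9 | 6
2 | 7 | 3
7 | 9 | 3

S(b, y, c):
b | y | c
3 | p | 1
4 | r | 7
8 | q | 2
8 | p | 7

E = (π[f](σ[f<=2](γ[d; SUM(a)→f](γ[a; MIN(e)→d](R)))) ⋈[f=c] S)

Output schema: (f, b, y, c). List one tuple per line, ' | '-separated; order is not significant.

Row counts bottom-up:
  R → 5
  γ[a; MIN(e)→d](R) → 3
  γ[d; SUM(a)→f](γ[a; MIN(e)→d](R)) → 3
  σ[f<=2](γ[d; SUM(a)→f](γ[a; MIN(e)→d](R))) → 1
  π[f](σ[f<=2](γ[d; SUM(a)→f](γ[a; MIN(e)→d](R)))) → 1
  S → 4
  (π[f](σ[f<=2](γ[d; SUM(a)→f](γ[a; MIN(e)→d](R)))) ⋈[f=c] S) → 1

== RESULT ==
f | b | y | c
2 | 8 | q | 2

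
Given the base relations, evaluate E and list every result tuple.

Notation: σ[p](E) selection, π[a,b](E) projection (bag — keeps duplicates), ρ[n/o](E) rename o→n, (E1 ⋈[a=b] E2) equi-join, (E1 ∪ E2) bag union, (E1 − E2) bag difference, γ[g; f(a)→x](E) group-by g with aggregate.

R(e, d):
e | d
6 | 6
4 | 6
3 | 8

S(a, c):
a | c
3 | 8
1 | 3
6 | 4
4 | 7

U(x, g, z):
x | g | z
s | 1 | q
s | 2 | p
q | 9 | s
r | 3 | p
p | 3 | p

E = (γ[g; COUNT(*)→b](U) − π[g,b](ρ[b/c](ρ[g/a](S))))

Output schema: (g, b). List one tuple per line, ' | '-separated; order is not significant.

Per-node cardinality:
  U → 5
  γ[g; COUNT(*)→b](U) → 4
  S → 4
  ρ[g/a](S) → 4
  ρ[b/c](ρ[g/a](S)) → 4
  π[g,b](ρ[b/c](ρ[g/a](S))) → 4
  (γ[g; COUNT(*)→b](U) − π[g,b](ρ[b/c](ρ[g/a](S)))) → 4

== RESULT ==
g | b
1 | 1
2 | 1
3 | 2
9 | 1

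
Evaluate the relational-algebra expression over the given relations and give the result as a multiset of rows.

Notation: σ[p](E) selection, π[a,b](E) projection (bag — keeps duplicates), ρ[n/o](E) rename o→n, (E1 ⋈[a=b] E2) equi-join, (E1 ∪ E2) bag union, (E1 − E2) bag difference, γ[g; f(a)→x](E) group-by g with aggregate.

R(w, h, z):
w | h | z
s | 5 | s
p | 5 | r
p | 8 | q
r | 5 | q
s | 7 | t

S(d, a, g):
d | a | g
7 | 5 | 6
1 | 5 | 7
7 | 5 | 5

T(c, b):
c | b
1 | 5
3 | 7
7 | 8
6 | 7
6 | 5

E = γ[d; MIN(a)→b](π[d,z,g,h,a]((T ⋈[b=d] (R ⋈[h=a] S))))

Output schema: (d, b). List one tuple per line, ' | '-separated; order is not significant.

Stepwise |·|:
  T → 5
  R → 5
  S → 3
  (R ⋈[h=a] S) → 9
  (T ⋈[b=d] (R ⋈[h=a] S)) → 12
  π[d,z,g,h,a]((T ⋈[b=d] (R ⋈[h=a] S))) → 12
  γ[d; MIN(a)→b](π[d,z,g,h,a]((T ⋈[b=d] (R ⋈[h=a] S)))) → 1

== RESULT ==
d | b
7 | 5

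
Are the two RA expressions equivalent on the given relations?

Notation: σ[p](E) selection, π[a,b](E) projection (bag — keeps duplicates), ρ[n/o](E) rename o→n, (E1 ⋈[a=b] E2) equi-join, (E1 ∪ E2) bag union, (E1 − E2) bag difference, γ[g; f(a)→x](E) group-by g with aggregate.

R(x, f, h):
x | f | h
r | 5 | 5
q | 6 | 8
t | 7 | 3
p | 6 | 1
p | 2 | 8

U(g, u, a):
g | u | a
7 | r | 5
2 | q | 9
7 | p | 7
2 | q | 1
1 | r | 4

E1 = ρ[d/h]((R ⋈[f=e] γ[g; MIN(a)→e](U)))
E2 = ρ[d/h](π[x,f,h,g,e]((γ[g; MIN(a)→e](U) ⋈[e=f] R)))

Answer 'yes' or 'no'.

E1 subexpression sizes:
  R → 5
  U → 5
  γ[g; MIN(a)→e](U) → 3
  (R ⋈[f=e] γ[g; MIN(a)→e](U)) → 1
  ρ[d/h]((R ⋈[f=e] γ[g; MIN(a)→e](U))) → 1
E2 subexpression sizes:
  U → 5
  γ[g; MIN(a)→e](U) → 3
  R → 5
  (γ[g; MIN(a)→e](U) ⋈[e=f] R) → 1
  π[x,f,h,g,e]((γ[g; MIN(a)→e](U) ⋈[e=f] R)) → 1
  ρ[d/h](π[x,f,h,g,e]((γ[g; MIN(a)→e](U) ⋈[e=f] R))) → 1

E1 and E2 produce the same multiset:
x | f | d | g | e
r | 5 | 5 | 7 | 5

yes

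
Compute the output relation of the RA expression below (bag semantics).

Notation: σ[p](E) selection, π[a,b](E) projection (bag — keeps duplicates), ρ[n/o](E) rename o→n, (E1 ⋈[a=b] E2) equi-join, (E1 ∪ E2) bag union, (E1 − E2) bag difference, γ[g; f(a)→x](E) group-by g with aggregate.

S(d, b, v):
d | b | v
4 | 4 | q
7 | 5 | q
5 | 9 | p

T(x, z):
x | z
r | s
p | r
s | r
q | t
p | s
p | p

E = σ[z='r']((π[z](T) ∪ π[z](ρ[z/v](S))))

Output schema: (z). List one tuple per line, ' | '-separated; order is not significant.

Per-node cardinality:
  T → 6
  π[z](T) → 6
  S → 3
  ρ[z/v](S) → 3
  π[z](ρ[z/v](S)) → 3
  (π[z](T) ∪ π[z](ρ[z/v](S))) → 9
  σ[z='r']((π[z](T) ∪ π[z](ρ[z/v](S)))) → 2

== RESULT ==
z
r
r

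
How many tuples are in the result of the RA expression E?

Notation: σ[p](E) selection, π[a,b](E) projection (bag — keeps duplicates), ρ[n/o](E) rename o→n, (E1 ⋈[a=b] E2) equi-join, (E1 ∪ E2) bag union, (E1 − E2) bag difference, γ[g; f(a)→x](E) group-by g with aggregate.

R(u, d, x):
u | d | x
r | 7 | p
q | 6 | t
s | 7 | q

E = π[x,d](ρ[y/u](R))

Row counts bottom-up:
  R → 3
  ρ[y/u](R) → 3
  π[x,d](ρ[y/u](R)) → 3

|E| = 3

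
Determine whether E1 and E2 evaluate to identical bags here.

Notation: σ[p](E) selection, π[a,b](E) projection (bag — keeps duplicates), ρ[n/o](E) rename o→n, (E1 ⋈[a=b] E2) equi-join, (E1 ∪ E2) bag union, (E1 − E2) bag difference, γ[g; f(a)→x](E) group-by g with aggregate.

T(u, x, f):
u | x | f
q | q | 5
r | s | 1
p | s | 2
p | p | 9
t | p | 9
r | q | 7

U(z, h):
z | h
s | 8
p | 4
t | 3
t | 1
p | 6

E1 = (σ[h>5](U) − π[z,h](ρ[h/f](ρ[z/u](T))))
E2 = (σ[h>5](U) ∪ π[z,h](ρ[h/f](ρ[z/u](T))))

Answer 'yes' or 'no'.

E1 subexpression sizes:
  U → 5
  σ[h>5](U) → 2
  T → 6
  ρ[z/u](T) → 6
  ρ[h/f](ρ[z/u](T)) → 6
  π[z,h](ρ[h/f](ρ[z/u](T))) → 6
  (σ[h>5](U) − π[z,h](ρ[h/f](ρ[z/u](T)))) → 2
E2 subexpression sizes:
  U → 5
  σ[h>5](U) → 2
  T → 6
  ρ[z/u](T) → 6
  ρ[h/f](ρ[z/u](T)) → 6
  π[z,h](ρ[h/f](ρ[z/u](T))) → 6
  (σ[h>5](U) ∪ π[z,h](ρ[h/f](ρ[z/u](T)))) → 8

E1 result:
z | h
p | 6
s | 8
E2 result:
z | h
p | 2
p | 6
p | 9
q | 5
r | 1
r | 7
s | 8
t | 9
Witness: ('r', 1) appears 0× in E1 but 1× in E2.

no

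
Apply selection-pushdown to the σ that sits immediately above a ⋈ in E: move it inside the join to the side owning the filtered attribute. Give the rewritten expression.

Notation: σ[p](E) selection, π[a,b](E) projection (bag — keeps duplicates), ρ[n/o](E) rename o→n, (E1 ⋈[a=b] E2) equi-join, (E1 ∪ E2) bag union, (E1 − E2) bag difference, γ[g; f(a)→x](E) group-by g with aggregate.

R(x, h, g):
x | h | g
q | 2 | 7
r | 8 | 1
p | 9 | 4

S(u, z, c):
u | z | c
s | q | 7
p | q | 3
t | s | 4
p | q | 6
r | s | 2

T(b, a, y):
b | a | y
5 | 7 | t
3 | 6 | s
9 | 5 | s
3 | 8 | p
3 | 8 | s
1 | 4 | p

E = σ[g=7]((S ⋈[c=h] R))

σ filters on g, owned by the right side.
E' = (S ⋈[c=h] σ[g=7](R))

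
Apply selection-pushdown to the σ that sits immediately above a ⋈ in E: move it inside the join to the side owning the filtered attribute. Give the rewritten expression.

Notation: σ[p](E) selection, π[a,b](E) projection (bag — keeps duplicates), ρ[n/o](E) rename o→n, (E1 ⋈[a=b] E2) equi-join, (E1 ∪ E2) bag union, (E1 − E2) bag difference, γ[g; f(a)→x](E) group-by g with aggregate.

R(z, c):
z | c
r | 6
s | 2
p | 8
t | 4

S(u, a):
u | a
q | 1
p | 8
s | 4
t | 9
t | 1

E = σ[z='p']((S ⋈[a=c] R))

σ filters on z, owned by the right side.
E' = (S ⋈[a=c] σ[z='p'](R))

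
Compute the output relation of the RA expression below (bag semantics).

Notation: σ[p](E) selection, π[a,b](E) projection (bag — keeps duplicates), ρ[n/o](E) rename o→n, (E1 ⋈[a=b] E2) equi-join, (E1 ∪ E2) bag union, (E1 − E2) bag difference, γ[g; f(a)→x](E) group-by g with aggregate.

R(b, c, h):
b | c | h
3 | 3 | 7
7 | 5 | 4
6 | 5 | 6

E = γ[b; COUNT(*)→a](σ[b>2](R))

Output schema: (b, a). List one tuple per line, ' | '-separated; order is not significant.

Subexpression sizes:
  R → 3
  σ[b>2](R) → 3
  γ[b; COUNT(*)→a](σ[b>2](R)) → 3

== RESULT ==
b | a
3 | 1
6 | 1
7 | 1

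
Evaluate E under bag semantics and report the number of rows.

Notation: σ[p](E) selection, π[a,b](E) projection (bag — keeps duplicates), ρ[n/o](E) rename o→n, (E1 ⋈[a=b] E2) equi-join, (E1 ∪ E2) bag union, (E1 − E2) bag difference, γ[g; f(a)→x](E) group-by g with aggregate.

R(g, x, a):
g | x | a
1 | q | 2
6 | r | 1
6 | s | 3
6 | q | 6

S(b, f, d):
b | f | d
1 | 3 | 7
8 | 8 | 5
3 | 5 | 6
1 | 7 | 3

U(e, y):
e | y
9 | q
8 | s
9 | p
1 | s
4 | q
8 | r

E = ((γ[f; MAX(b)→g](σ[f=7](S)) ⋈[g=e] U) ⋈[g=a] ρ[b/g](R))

Stepwise |·|:
  S → 4
  σ[f=7](S) → 1
  γ[f; MAX(b)→g](σ[f=7](S)) → 1
  U → 6
  (γ[f; MAX(b)→g](σ[f=7](S)) ⋈[g=e] U) → 1
  R → 4
  ρ[b/g](R) → 4
  ((γ[f; MAX(b)→g](σ[f=7](S)) ⋈[g=e] U) ⋈[g=a] ρ[b/g](R)) → 1

|E| = 1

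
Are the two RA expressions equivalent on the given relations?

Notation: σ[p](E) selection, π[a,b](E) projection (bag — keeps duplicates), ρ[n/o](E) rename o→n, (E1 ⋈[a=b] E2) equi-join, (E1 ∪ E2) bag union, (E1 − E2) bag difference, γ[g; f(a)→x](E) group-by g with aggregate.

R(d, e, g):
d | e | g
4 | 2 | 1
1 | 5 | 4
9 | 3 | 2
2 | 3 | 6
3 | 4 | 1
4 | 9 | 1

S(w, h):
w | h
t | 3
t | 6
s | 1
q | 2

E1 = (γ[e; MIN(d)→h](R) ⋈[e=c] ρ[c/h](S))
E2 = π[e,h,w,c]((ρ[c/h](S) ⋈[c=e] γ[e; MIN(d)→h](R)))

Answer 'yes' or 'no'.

E1 subexpression sizes:
  R → 6
  γ[e; MIN(d)→h](R) → 5
  S → 4
  ρ[c/h](S) → 4
  (γ[e; MIN(d)→h](R) ⋈[e=c] ρ[c/h](S)) → 2
E2 subexpression sizes:
  S → 4
  ρ[c/h](S) → 4
  R → 6
  γ[e; MIN(d)→h](R) → 5
  (ρ[c/h](S) ⋈[c=e] γ[e; MIN(d)→h](R)) → 2
  π[e,h,w,c]((ρ[c/h](S) ⋈[c=e] γ[e; MIN(d)→h](R))) → 2

E1 and E2 produce the same multiset:
e | h | w | c
2 | 4 | q | 2
3 | 2 | t | 3

yes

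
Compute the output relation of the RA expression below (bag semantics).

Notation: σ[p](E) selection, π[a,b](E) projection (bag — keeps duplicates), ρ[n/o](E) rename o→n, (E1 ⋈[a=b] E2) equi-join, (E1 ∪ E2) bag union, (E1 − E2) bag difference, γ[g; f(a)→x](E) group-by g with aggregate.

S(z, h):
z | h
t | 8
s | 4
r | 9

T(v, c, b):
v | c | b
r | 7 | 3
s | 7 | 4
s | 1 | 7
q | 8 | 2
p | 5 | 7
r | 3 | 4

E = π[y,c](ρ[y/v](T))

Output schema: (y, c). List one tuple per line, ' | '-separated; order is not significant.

Stepwise |·|:
  T → 6
  ρ[y/v](T) → 6
  π[y,c](ρ[y/v](T)) → 6

== RESULT ==
y | c
p | 5
q | 8
r | 3
r | 7
s | 1
s | 7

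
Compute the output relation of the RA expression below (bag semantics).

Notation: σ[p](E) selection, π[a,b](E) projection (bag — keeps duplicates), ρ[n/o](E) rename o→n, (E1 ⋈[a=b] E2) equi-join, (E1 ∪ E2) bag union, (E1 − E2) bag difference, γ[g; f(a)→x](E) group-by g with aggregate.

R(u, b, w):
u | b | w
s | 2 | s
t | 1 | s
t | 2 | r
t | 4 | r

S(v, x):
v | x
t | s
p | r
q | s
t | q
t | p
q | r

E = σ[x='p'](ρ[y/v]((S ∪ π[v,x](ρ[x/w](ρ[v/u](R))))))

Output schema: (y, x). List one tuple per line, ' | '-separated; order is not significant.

Row counts bottom-up:
  S → 6
  R → 4
  ρ[v/u](R) → 4
  ρ[x/w](ρ[v/u](R)) → 4
  π[v,x](ρ[x/w](ρ[v/u](R))) → 4
  (S ∪ π[v,x](ρ[x/w](ρ[v/u](R)))) → 10
  ρ[y/v]((S ∪ π[v,x](ρ[x/w](ρ[v/u](R))))) → 10
  σ[x='p'](ρ[y/v]((S ∪ π[v,x](ρ[x/w](ρ[v/u](R)))))) → 1

== RESULT ==
y | x
t | p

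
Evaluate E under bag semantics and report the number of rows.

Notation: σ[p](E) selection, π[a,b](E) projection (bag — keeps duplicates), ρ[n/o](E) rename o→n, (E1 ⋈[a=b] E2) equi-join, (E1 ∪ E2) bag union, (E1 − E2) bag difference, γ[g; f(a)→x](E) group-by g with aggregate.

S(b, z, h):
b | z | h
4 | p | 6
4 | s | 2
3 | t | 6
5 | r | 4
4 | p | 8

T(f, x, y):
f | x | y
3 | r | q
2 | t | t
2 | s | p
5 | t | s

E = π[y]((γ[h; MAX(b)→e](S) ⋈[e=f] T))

Per-node cardinality:
  S → 5
  γ[h; MAX(b)→e](S) → 4
  T → 4
  (γ[h; MAX(b)→e](S) ⋈[e=f] T) → 1
  π[y]((γ[h; MAX(b)→e](S) ⋈[e=f] T)) → 1

|E| = 1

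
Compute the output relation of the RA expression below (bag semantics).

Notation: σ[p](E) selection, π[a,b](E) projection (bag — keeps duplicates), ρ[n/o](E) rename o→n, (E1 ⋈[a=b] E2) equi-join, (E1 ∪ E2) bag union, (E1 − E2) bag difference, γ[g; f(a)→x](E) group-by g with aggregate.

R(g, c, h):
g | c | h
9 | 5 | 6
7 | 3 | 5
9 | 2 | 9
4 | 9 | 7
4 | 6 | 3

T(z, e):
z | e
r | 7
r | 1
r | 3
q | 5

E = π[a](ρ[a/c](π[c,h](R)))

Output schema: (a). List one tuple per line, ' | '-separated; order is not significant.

Per-node cardinality:
  R → 5
  π[c,h](R) → 5
  ρ[a/c](π[c,h](R)) → 5
  π[a](ρ[a/c](π[c,h](R))) → 5

== RESULT ==
a
2
3
5
6
9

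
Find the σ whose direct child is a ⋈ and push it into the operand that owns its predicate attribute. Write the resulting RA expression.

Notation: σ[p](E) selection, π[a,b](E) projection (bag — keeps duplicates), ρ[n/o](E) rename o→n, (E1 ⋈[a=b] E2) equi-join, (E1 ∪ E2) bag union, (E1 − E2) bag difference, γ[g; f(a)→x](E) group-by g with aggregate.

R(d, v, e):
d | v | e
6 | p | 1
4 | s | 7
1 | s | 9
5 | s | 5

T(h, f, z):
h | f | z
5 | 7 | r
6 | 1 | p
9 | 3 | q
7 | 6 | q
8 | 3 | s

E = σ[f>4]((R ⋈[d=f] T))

σ filters on f, owned by the right side.
E' = (R ⋈[d=f] σ[f>4](T))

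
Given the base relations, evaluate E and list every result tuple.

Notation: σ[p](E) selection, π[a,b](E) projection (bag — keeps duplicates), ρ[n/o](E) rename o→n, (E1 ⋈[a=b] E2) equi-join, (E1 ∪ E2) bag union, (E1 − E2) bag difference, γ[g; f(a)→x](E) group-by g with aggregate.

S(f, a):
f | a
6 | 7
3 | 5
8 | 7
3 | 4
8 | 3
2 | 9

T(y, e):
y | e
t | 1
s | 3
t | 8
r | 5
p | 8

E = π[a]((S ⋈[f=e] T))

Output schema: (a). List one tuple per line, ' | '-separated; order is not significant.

Row counts bottom-up:
  S → 6
  T → 5
  (S ⋈[f=e] T) → 6
  π[a]((S ⋈[f=e] T)) → 6

== RESULT ==
a
3
3
4
5
7
7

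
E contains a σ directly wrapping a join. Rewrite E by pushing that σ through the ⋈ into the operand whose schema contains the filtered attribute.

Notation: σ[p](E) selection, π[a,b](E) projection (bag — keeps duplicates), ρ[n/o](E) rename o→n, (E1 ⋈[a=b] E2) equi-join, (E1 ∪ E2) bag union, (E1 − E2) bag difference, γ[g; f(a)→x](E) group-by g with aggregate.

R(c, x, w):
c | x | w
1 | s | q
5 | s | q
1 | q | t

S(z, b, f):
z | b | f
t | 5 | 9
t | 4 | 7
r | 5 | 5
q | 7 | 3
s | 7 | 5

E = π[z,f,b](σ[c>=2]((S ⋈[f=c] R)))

σ filters on c, owned by the right side.
E' = π[z,f,b]((S ⋈[f=c] σ[c>=2](R)))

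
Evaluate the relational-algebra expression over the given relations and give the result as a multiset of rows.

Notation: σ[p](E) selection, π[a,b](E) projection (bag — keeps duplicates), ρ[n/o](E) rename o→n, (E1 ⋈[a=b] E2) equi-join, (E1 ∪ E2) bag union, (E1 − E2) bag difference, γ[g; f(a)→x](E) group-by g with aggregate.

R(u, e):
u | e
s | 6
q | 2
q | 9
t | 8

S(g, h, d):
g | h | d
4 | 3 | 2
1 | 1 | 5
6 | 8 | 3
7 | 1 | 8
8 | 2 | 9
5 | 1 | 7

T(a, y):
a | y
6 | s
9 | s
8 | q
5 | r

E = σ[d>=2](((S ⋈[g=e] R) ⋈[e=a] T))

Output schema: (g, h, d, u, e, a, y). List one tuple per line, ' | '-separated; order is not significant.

Per-node cardinality:
  S → 6
  R → 4
  (S ⋈[g=e] R) → 2
  T → 4
  ((S ⋈[g=e] R) ⋈[e=a] T) → 2
  σ[d>=2](((S ⋈[g=e] R) ⋈[e=a] T)) → 2

== RESULT ==
g | h | d | u | e | a | y
6 | 8 | 3 | s | 6 | 6 | s
8 | 2 | 9 | t | 8 | 8 | q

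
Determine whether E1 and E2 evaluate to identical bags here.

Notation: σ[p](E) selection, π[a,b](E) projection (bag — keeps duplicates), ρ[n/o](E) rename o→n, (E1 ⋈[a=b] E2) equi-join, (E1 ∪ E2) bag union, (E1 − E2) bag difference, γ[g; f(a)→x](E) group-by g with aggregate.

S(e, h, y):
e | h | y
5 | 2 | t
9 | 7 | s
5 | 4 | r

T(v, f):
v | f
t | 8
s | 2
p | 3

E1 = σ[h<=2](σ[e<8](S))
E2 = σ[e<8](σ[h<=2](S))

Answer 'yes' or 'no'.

E1 per-node cardinality:
  S → 3
  σ[e<8](S) → 2
  σ[h<=2](σ[e<8](S)) → 1
E2 per-node cardinality:
  S → 3
  σ[h<=2](S) → 1
  σ[e<8](σ[h<=2](S)) → 1

E1 and E2 produce the same multiset:
e | h | y
5 | 2 | t

yes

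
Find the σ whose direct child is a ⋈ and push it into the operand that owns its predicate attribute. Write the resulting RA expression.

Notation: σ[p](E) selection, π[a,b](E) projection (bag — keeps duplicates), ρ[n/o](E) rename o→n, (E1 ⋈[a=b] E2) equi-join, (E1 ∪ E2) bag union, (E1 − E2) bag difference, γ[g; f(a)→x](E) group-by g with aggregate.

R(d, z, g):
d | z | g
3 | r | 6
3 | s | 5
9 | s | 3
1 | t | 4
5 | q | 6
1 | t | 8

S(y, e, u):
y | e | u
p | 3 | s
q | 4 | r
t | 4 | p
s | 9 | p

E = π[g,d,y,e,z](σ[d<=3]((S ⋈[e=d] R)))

σ filters on d, owned by the right side.
E' = π[g,d,y,e,z]((S ⋈[e=d] σ[d<=3](R)))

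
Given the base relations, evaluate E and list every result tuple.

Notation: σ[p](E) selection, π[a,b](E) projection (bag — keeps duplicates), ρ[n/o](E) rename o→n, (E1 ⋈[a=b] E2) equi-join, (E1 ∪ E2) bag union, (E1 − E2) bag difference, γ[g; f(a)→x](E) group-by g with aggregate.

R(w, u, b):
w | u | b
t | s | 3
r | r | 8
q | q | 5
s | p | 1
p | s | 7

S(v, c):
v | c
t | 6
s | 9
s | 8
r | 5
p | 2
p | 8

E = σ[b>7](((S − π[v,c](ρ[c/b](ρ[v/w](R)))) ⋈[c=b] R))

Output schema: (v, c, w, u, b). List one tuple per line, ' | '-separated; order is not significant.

Row counts bottom-up:
  S → 6
  R → 5
  ρ[v/w](R) → 5
  ρ[c/b](ρ[v/w](R)) → 5
  π[v,c](ρ[c/b](ρ[v/w](R))) → 5
  (S − π[v,c](ρ[c/b](ρ[v/w](R)))) → 6
  R → 5
  ((S − π[v,c](ρ[c/b](ρ[v/w](R)))) ⋈[c=b] R) → 3
  σ[b>7](((S − π[v,c](ρ[c/b](ρ[v/w](R)))) ⋈[c=b] R)) → 2

== RESULT ==
v | c | w | u | b
p | 8 | r | r | 8
s | 8 | r | r | 8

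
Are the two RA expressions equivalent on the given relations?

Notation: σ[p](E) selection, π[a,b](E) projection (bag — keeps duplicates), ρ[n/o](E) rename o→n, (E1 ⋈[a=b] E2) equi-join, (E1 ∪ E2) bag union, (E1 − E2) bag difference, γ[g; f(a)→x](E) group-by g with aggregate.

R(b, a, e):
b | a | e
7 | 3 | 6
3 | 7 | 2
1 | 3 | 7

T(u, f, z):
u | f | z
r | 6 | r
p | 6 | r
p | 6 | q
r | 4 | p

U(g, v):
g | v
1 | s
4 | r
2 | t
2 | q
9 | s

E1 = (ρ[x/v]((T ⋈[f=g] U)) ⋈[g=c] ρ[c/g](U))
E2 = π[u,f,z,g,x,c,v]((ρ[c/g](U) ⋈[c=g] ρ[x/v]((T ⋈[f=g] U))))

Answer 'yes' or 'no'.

E1 per-node cardinality:
  T → 4
  U → 5
  (T ⋈[f=g] U) → 1
  ρ[x/v]((T ⋈[f=g] U)) → 1
  U → 5
  ρ[c/g](U) → 5
  (ρ[x/v]((T ⋈[f=g] U)) ⋈[g=c] ρ[c/g](U)) → 1
E2 per-node cardinality:
  U → 5
  ρ[c/g](U) → 5
  T → 4
  U → 5
  (T ⋈[f=g] U) → 1
  ρ[x/v]((T ⋈[f=g] U)) → 1
  (ρ[c/g](U) ⋈[c=g] ρ[x/v]((T ⋈[f=g] U))) → 1
  π[u,f,z,g,x,c,v]((ρ[c/g](U) ⋈[c=g] ρ[x/v]((T ⋈[f=g] U)))) → 1

E1 and E2 produce the same multiset:
u | f | z | g | x | c | v
r | 4 | p | 4 | r | 4 | r

yes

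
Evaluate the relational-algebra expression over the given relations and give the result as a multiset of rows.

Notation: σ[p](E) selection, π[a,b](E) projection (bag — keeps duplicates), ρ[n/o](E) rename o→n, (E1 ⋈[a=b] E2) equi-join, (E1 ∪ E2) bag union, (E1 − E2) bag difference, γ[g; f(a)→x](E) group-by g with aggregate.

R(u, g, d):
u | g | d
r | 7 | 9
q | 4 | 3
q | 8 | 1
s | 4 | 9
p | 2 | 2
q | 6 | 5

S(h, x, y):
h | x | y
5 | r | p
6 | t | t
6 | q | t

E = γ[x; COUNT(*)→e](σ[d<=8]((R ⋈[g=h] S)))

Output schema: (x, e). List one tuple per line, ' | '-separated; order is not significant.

Stepwise |·|:
  R → 6
  S → 3
  (R ⋈[g=h] S) → 2
  σ[d<=8]((R ⋈[g=h] S)) → 2
  γ[x; COUNT(*)→e](σ[d<=8]((R ⋈[g=h] S))) → 2

== RESULT ==
x | e
q | 1
t | 1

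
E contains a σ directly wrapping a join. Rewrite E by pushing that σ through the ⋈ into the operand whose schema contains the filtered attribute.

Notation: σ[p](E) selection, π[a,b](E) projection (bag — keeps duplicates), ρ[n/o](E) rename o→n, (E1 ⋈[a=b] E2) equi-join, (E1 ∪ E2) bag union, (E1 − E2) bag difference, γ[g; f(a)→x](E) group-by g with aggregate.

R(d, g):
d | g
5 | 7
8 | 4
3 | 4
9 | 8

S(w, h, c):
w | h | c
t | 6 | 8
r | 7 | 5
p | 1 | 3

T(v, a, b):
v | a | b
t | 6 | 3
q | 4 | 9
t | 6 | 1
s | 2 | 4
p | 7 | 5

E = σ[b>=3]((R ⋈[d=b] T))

σ filters on b, owned by the right side.
E' = (R ⋈[d=b] σ[b>=3](T))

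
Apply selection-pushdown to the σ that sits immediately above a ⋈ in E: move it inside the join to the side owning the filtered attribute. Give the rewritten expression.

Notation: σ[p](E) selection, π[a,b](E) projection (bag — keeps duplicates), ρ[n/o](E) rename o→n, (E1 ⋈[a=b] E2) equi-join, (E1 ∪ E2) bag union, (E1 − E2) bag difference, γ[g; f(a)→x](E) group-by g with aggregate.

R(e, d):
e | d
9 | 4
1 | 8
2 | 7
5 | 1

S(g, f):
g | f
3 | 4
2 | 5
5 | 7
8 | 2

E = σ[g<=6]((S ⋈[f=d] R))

σ filters on g, owned by the left side.
E' = (σ[g<=6](S) ⋈[f=d] R)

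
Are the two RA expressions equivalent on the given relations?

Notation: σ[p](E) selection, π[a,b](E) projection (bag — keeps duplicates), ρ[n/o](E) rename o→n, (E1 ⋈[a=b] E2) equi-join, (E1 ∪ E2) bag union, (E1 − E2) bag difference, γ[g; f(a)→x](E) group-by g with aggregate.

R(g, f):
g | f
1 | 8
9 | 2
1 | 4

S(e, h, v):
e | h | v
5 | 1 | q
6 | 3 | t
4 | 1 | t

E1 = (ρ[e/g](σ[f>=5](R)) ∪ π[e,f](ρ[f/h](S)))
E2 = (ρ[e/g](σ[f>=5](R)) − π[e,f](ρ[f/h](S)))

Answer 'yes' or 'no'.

E1 stepwise |·|:
  R → 3
  σ[f>=5](R) → 1
  ρ[e/g](σ[f>=5](R)) → 1
  S → 3
  ρ[f/h](S) → 3
  π[e,f](ρ[f/h](S)) → 3
  (ρ[e/g](σ[f>=5](R)) ∪ π[e,f](ρ[f/h](S))) → 4
E2 stepwise |·|:
  R → 3
  σ[f>=5](R) → 1
  ρ[e/g](σ[f>=5](R)) → 1
  S → 3
  ρ[f/h](S) → 3
  π[e,f](ρ[f/h](S)) → 3
  (ρ[e/g](σ[f>=5](R)) − π[e,f](ρ[f/h](S))) → 1

E1 result:
e | f
1 | 8
4 | 1
5 | 1
6 | 3
E2 result:
e | f
1 | 8
Witness: (6, 3) appears 1× in E1 but 0× in E2.

no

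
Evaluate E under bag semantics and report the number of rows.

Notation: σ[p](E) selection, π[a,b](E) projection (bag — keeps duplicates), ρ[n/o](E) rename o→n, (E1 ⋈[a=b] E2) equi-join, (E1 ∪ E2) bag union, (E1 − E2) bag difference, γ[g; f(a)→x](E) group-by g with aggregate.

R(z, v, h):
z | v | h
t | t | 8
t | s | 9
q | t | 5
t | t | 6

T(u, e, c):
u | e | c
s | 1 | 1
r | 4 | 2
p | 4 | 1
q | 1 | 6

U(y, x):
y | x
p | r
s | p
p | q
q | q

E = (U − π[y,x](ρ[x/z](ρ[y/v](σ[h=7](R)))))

Stepwise |·|:
  U → 4
  R → 4
  σ[h=7](R) → 0
  ρ[y/v](σ[h=7](R)) → 0
  ρ[x/z](ρ[y/v](σ[h=7](R))) → 0
  π[y,x](ρ[x/z](ρ[y/v](σ[h=7](R)))) → 0
  (U − π[y,x](ρ[x/z](ρ[y/v](σ[h=7](R))))) → 4

|E| = 4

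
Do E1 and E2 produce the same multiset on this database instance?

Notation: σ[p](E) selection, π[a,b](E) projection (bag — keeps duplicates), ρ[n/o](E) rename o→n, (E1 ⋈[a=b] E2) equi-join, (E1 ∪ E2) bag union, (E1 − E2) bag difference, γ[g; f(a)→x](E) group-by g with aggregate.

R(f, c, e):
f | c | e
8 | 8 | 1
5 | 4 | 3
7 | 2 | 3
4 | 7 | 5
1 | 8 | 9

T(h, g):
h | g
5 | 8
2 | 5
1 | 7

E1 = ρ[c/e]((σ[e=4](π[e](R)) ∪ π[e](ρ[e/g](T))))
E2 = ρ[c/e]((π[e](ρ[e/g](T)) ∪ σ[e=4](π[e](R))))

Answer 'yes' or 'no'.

E1 per-node cardinality:
  R → 5
  π[e](R) → 5
  σ[e=4](π[e](R)) → 0
  T → 3
  ρ[e/g](T) → 3
  π[e](ρ[e/g](T)) → 3
  (σ[e=4](π[e](R)) ∪ π[e](ρ[e/g](T))) → 3
  ρ[c/e]((σ[e=4](π[e](R)) ∪ π[e](ρ[e/g](T)))) → 3
E2 per-node cardinality:
  T → 3
  ρ[e/g](T) → 3
  π[e](ρ[e/g](T)) → 3
  R → 5
  π[e](R) → 5
  σ[e=4](π[e](R)) → 0
  (π[e](ρ[e/g](T)) ∪ σ[e=4](π[e](R))) → 3
  ρ[c/e]((π[e](ρ[e/g](T)) ∪ σ[e=4](π[e](R)))) → 3

E1 and E2 produce the same multiset:
c
5
7
8

yes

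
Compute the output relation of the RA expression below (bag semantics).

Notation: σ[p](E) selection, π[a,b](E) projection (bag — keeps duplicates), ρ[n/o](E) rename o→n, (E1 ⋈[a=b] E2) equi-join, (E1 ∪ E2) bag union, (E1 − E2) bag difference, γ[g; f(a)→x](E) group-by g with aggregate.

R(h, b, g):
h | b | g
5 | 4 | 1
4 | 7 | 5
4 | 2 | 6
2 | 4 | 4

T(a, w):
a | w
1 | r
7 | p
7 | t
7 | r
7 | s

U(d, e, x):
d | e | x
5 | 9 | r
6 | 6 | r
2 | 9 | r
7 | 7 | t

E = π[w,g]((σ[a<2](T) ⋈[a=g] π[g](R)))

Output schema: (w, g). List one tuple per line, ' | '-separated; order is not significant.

Subexpression sizes:
  T → 5
  σ[a<2](T) → 1
  R → 4
  π[g](R) → 4
  (σ[a<2](T) ⋈[a=g] π[g](R)) → 1
  π[w,g]((σ[a<2](T) ⋈[a=g] π[g](R))) → 1

== RESULT ==
w | g
r | 1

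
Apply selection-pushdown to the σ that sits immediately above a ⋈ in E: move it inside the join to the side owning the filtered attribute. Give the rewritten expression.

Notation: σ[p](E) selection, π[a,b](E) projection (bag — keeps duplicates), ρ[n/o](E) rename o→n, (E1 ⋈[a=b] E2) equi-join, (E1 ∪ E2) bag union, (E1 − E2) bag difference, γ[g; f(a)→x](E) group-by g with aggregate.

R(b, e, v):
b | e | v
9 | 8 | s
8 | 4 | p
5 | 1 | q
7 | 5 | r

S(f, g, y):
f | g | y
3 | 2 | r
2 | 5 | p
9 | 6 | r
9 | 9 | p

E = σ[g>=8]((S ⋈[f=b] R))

σ filters on g, owned by the left side.
E' = (σ[g>=8](S) ⋈[f=b] R)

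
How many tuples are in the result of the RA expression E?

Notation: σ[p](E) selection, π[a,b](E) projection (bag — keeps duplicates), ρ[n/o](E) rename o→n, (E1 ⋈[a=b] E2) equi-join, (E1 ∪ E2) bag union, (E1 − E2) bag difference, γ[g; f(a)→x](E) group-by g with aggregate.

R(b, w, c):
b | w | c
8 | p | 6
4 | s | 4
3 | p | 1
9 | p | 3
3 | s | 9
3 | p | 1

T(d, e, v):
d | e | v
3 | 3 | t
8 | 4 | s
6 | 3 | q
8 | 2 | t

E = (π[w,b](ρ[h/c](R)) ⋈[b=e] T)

Stepwise |·|:
  R → 6
  ρ[h/c](R) → 6
  π[w,b](ρ[h/c](R)) → 6
  T → 4
  (π[w,b](ρ[h/c](R)) ⋈[b=e] T) → 7

|E| = 7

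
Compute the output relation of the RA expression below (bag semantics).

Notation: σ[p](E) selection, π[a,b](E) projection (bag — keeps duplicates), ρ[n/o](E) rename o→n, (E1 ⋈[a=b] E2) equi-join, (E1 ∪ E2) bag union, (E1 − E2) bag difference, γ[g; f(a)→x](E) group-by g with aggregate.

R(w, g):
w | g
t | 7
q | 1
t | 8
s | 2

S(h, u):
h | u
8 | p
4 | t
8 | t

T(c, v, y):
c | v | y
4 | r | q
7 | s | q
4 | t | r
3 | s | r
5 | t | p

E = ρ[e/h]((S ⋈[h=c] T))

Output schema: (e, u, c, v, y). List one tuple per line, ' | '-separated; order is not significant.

Row counts bottom-up:
  S → 3
  T → 5
  (S ⋈[h=c] T) → 2
  ρ[e/h]((S ⋈[h=c] T)) → 2

== RESULT ==
e | u | c | v | y
4 | t | 4 | r | q
4 | t | 4 | t | r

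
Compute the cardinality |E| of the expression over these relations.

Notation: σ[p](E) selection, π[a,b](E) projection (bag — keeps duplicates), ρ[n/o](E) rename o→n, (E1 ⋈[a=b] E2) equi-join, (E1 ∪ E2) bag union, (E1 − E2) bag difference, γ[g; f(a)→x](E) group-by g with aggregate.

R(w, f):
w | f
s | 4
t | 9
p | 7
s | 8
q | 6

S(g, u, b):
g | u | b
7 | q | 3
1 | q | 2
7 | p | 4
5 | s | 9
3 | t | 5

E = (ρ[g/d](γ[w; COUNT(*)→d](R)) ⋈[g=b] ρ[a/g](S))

Row counts bottom-up:
  R → 5
  γ[w; COUNT(*)→d](R) → 4
  ρ[g/d](γ[w; COUNT(*)→d](R)) → 4
  S → 5
  ρ[a/g](S) → 5
  (ρ[g/d](γ[w; COUNT(*)→d](R)) ⋈[g=b] ρ[a/g](S)) → 1

|E| = 1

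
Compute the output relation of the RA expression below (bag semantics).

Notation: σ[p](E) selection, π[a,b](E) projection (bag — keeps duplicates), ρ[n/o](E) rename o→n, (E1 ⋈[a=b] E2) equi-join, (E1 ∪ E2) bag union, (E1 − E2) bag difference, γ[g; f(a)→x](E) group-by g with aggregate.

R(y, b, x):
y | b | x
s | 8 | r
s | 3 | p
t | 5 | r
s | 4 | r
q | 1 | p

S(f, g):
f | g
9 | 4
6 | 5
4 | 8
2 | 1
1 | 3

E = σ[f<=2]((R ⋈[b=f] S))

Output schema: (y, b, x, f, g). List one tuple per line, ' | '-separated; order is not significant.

Stepwise |·|:
  R → 5
  S → 5
  (R ⋈[b=f] S) → 2
  σ[f<=2]((R ⋈[b=f] S)) → 1

== RESULT ==
y | b | x | f | g
q | 1 | p | 1 | 3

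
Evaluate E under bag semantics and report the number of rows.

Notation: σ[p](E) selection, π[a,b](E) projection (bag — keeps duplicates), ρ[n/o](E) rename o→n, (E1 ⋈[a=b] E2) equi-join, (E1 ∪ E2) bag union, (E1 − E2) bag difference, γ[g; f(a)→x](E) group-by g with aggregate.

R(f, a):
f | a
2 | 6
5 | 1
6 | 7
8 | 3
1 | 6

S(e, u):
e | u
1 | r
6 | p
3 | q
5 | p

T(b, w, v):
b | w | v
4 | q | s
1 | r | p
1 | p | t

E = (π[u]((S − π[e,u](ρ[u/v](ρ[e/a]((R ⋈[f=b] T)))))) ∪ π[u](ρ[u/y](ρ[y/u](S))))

Stepwise |·|:
  S → 4
  R → 5
  T → 3
  (R ⋈[f=b] T) → 2
  ρ[e/a]((R ⋈[f=b] T)) → 2
  ρ[u/v](ρ[e/a]((R ⋈[f=b] T))) → 2
  π[e,u](ρ[u/v](ρ[e/a]((R ⋈[f=b] T)))) → 2
  (S − π[e,u](ρ[u/v](ρ[e/a]((R ⋈[f=b] T))))) → 3
  π[u]((S − π[e,u](ρ[u/v](ρ[e/a]((R ⋈[f=b] T)))))) → 3
  S → 4
  ρ[y/u](S) → 4
  ρ[u/y](ρ[y/u](S)) → 4
  π[u](ρ[u/y](ρ[y/u](S))) → 4
  (π[u]((S − π[e,u](ρ[u/v](ρ[e/a]((R ⋈[f=b] T)))))) ∪ π[u](ρ[u/y](ρ[y/u](S)))) → 7

|E| = 7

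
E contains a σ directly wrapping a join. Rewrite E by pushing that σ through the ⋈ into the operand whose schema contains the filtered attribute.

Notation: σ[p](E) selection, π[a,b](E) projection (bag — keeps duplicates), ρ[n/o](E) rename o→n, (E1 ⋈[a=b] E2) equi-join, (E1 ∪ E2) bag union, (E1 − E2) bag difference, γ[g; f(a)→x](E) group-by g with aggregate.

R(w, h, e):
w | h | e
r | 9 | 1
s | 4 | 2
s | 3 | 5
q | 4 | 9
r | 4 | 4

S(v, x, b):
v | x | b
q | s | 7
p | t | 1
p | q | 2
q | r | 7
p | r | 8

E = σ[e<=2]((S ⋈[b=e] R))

σ filters on e, owned by the right side.
E' = (S ⋈[b=e] σ[e<=2](R))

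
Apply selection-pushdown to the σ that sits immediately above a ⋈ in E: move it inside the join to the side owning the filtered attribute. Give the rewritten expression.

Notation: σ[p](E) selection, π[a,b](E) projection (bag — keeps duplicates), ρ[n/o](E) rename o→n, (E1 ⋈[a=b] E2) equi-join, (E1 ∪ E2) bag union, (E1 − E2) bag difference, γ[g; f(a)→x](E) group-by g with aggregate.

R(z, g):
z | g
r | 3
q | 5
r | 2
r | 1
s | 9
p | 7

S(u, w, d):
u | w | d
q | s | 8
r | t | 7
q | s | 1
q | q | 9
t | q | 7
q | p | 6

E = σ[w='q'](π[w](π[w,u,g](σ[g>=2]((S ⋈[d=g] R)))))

σ filters on g, owned by the right side.
E' = σ[w='q'](π[w](π[w,u,g]((S ⋈[d=g] σ[g>=2](R)))))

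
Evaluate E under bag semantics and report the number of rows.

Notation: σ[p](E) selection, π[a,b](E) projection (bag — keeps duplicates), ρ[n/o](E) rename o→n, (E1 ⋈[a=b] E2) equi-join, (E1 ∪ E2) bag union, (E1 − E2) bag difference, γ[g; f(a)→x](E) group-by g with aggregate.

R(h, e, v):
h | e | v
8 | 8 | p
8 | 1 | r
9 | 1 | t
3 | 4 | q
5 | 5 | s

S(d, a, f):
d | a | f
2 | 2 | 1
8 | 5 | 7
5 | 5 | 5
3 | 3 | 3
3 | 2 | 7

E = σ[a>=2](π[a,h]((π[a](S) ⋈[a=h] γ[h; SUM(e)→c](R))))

Stepwise |·|:
  S → 5
  π[a](S) → 5
  R → 5
  γ[h; SUM(e)→c](R) → 4
  (π[a](S) ⋈[a=h] γ[h; SUM(e)→c](R)) → 3
  π[a,h]((π[a](S) ⋈[a=h] γ[h; SUM(e)→c](R))) → 3
  σ[a>=2](π[a,h]((π[a](S) ⋈[a=h] γ[h; SUM(e)→c](R)))) → 3

|E| = 3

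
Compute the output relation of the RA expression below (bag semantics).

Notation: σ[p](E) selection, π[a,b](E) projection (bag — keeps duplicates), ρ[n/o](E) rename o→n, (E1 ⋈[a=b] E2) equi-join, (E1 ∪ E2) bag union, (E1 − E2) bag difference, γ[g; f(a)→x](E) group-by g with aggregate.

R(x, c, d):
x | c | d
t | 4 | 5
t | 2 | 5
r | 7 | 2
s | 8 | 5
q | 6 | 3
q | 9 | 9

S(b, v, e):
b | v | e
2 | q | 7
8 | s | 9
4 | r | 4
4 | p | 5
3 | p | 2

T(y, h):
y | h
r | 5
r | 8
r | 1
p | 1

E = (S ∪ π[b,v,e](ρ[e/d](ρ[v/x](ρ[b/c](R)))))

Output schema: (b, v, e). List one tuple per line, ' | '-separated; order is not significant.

Row counts bottom-up:
  S → 5
  R → 6
  ρ[b/c](R) → 6
  ρ[v/x](ρ[b/c](R)) → 6
  ρ[e/d](ρ[v/x](ρ[b/c](R))) → 6
  π[b,v,e](ρ[e/d](ρ[v/x](ρ[b/c](R)))) → 6
  (S ∪ π[b,v,e](ρ[e/d](ρ[v/x](ρ[b/c](R))))) → 11

== RESULT ==
b | v | e
2 | q | 7
2 | t | 5
3 | p | 2
4 | p | 5
4 | r | 4
4 | t | 5
6 | q | 3
7 | r | 2
8 | s | 5
8 | s | 9
9 | q | 9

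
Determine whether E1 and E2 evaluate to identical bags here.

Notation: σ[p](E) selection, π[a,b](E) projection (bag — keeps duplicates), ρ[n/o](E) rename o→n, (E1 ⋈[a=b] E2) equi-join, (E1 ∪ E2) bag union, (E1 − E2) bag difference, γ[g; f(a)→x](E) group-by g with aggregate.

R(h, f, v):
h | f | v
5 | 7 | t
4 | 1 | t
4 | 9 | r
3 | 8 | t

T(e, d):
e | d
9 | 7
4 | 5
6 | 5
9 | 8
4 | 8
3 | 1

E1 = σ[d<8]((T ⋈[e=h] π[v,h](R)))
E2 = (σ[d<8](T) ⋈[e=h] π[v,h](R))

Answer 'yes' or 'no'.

E1 stepwise |·|:
  T → 6
  R → 4
  π[v,h](R) → 4
  (T ⋈[e=h] π[v,h](R)) → 5
  σ[d<8]((T ⋈[e=h] π[v,h](R))) → 3
E2 stepwise |·|:
  T → 6
  σ[d<8](T) → 4
  R → 4
  π[v,h](R) → 4
  (σ[d<8](T) ⋈[e=h] π[v,h](R)) → 3

E1 and E2 produce the same multiset:
e | d | v | h
3 | 1 | t | 3
4 | 5 | r | 4
4 | 5 | t | 4

yes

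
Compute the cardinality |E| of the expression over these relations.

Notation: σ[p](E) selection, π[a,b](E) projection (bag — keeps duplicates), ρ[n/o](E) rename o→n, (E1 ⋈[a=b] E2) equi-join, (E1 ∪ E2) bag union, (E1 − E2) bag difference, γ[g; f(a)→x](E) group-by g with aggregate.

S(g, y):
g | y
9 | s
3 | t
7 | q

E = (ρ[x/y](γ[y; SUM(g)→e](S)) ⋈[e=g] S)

Per-node cardinality:
  S → 3
  γ[y; SUM(g)→e](S) → 3
  ρ[x/y](γ[y; SUM(g)→e](S)) → 3
  S → 3
  (ρ[x/y](γ[y; SUM(g)→e](S)) ⋈[e=g] S) → 3

|E| = 3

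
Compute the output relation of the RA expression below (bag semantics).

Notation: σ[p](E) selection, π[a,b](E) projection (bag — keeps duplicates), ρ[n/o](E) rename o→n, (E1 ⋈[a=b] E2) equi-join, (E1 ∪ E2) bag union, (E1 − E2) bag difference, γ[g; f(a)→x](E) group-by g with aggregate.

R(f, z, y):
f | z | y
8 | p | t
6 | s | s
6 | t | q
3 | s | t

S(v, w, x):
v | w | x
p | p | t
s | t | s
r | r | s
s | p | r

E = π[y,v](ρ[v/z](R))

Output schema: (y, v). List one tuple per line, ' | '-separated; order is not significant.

Per-node cardinality:
  R → 4
  ρ[v/z](R) → 4
  π[y,v](ρ[v/z](R)) → 4

== RESULT ==
y | v
q | t
s | s
t | p
t | s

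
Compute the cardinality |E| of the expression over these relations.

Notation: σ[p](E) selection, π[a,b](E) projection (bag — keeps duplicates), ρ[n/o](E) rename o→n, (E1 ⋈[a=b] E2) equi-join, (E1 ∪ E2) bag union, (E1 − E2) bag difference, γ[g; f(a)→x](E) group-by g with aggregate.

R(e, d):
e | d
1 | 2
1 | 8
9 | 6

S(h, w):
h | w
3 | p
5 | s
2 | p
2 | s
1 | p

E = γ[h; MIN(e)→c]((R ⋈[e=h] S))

Per-node cardinality:
  R → 3
  S → 5
  (R ⋈[e=h] S) → 2
  γ[h; MIN(e)→c]((R ⋈[e=h] S)) → 1

|E| = 1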